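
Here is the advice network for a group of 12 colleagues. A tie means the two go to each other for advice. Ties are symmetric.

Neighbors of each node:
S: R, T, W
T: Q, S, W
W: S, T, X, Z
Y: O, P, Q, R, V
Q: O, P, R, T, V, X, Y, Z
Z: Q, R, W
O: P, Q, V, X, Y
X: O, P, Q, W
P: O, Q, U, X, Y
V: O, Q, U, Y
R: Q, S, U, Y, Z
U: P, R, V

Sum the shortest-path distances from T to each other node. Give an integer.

Distances from T: O:2, P:2, Q:1, R:2, S:1, U:3, V:2, W:1, X:2, Y:2, Z:2.
Sum = 2 + 2 + 1 + 2 + 1 + 3 + 2 + 1 + 2 + 2 + 2 = 20.

20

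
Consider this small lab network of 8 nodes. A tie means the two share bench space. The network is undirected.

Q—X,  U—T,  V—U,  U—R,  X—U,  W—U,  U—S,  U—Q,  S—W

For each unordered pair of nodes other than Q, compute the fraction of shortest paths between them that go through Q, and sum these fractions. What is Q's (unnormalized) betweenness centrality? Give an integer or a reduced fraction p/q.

0

No shortest path between any pair of other nodes passes through Q.
Summing the contributions gives betweenness(Q) = 0.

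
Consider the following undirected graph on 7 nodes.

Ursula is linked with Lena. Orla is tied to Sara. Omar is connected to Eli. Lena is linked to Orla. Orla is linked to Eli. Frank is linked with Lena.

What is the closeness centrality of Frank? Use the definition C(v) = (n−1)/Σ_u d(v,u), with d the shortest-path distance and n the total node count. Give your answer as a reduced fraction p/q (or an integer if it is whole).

Distances from Frank: Eli:3, Lena:1, Omar:4, Orla:2, Sara:3, Ursula:2. Sum = 15.
n = 7, so closeness = 6/15 = 2/5.

2/5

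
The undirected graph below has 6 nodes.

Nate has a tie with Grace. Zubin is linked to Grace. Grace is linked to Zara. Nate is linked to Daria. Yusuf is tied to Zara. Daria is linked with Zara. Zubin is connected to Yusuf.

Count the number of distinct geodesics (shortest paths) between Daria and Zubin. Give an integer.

The shortest distance is 3. The length-3 paths are: Daria–Nate–Grace–Zubin; Daria–Zara–Grace–Zubin; Daria–Zara–Yusuf–Zubin.
That gives 3 distinct shortest paths.

3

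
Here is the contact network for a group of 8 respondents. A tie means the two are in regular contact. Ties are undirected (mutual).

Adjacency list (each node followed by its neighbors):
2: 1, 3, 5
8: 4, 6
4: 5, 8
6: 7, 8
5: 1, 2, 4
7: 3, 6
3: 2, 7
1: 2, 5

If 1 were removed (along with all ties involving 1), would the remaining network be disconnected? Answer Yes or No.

No

Even without 1, every remaining node can still reach every other (the residual graph is connected), so 1 is not a cut vertex.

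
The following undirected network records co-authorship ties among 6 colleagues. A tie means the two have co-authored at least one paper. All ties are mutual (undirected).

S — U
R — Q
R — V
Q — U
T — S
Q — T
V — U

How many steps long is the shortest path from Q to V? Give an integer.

One shortest route is Q – R – V, which uses 2 edges, and Q and V are not directly tied, so nothing shorter exists. So d(Q,V) = 2.

2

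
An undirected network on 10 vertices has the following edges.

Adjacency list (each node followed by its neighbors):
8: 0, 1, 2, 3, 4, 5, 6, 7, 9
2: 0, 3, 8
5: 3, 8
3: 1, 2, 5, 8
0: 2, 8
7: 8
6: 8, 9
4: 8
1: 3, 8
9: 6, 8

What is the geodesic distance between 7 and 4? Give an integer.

One shortest route is 7 – 8 – 4, which uses 2 edges, and 7 and 4 are not directly tied, so nothing shorter exists. So d(7,4) = 2.

2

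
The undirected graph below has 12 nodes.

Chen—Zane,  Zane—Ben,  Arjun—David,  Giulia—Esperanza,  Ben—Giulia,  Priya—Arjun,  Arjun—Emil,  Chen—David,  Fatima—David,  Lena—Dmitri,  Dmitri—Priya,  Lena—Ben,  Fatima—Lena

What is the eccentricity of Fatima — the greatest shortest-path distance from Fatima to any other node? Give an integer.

Distances from Fatima: Arjun:2, Ben:2, Chen:2, David:1, Dmitri:2, Emil:3, Esperanza:4, Giulia:3, Lena:1, Priya:3, Zane:3.
The largest is 4 (to Esperanza), so the eccentricity of Fatima is 4.

4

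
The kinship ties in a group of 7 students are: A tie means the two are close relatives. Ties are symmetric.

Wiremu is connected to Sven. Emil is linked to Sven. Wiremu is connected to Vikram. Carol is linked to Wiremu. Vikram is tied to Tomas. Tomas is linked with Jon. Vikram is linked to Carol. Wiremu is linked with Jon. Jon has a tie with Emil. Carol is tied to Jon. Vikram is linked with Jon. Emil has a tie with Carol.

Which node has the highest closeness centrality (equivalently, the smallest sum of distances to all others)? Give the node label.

Farness (sum of distances to all others) for each node — Carol:8, Emil:9, Jon:7, Sven:11, Tomas:11, Vikram:8, Wiremu:8.
The smallest farness is 7, for Jon, so Jon has the highest closeness.

Jon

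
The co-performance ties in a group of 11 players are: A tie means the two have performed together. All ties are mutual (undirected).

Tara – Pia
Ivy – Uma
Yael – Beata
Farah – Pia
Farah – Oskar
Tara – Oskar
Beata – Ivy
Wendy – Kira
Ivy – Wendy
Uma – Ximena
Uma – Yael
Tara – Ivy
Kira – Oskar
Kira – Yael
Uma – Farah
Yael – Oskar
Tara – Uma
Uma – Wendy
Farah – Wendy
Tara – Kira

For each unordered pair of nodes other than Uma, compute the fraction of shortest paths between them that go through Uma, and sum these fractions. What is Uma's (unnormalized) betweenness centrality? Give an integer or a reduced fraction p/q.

129/10

Pairs whose geodesics pass through Uma — Tara–Yael: 1/3; Tara–Wendy: 1/3; Tara–Farah: 1/3; Tara–Ximena: 1; Kira–Ximena: 3/3; Yael–Wendy: 1/2; Yael–Farah: 1/2; Yael–Ivy: 1/2; Yael–Ximena: 1; Yael–Pia: 2/5; Wendy–Ximena: 1; Farah–Beata: 2/4; Farah–Ivy: 1/2; Farah–Ximena: 1 … (+4 more pairs).
All other pairs contribute 0.
Summing the contributions gives betweenness(Uma) = 129/10.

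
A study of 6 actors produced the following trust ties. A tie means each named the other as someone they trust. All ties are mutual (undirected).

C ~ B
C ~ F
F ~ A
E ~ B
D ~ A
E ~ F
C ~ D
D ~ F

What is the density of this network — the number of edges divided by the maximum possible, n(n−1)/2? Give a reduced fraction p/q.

8/15

There are 8 edges and 6 nodes, so the maximum possible is C(6,2) = 15.
Density = 8/15.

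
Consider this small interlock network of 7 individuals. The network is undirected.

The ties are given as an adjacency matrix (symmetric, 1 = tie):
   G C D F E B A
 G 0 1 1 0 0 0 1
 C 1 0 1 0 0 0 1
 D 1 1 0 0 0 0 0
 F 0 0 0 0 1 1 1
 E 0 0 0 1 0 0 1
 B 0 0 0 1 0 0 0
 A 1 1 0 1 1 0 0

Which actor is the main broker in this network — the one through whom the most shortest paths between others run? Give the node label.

Unnormalized betweenness of each node: A:9, B:0, C:2, D:0, E:0, F:5, G:2.
A has the largest value, 9, making it the main broker — the node through which the most shortest paths run.

A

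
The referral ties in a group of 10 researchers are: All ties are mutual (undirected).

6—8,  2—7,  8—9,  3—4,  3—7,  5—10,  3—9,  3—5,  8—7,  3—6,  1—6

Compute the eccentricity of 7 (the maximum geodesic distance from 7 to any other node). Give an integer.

3

Distances from 7: 1:3, 2:1, 3:1, 4:2, 5:2, 6:2, 8:1, 9:2, 10:3.
The largest is 3 (to 1 and 10), so the eccentricity of 7 is 3.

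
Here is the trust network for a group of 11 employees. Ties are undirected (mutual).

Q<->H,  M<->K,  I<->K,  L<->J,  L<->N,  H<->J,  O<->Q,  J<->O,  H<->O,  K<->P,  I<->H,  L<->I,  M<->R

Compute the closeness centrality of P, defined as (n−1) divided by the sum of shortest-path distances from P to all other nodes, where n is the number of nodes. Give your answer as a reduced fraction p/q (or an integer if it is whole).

1/3

Distances from P: H:3, I:2, J:4, K:1, L:3, M:2, N:4, O:4, Q:4, R:3. Sum = 30.
n = 11, so closeness = 10/30 = 1/3.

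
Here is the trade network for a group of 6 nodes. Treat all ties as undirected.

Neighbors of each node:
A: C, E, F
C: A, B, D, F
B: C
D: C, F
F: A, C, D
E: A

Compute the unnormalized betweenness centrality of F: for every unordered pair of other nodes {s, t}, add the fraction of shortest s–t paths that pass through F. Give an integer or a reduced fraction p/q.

1

Pairs whose geodesics pass through F — D–E: 1/2; D–A: 1/2.
All other pairs contribute 0.
Summing the contributions gives betweenness(F) = 1.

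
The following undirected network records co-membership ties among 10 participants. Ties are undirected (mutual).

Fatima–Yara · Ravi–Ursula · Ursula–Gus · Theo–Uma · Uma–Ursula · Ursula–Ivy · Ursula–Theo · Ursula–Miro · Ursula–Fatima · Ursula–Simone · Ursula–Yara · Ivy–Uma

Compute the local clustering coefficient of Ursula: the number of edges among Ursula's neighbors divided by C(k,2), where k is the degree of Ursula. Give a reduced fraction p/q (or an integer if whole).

Ursula's neighbors: Fatima, Gus, Ivy, Miro, Ravi, Simone, Theo, Uma, and Yara (k = 9).
Possible neighbor pairs: C(9,2) = 36. Edges among them: Fatima–Yara, Ivy–Uma, Theo–Uma → e = 3.
Clustering(Ursula) = 3/36 = 1/12.

1/12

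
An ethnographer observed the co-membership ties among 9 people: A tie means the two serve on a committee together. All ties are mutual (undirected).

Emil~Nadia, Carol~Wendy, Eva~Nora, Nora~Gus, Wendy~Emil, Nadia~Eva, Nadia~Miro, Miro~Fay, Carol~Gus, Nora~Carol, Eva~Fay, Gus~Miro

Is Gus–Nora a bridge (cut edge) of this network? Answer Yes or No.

Even without that edge, Gus still reaches Nora via Gus – Carol – Nora, so the network stays connected. Not a bridge.

No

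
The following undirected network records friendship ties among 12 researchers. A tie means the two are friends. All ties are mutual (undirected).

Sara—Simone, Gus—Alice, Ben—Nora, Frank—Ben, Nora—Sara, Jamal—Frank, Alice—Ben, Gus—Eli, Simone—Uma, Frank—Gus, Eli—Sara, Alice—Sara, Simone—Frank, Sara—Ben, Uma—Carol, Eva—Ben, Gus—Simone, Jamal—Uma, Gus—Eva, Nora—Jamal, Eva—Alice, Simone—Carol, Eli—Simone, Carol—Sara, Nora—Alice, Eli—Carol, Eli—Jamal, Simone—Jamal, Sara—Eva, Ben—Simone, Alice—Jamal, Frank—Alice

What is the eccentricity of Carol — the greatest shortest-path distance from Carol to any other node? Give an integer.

Distances from Carol: Alice:2, Ben:2, Eli:1, Eva:2, Frank:2, Gus:2, Jamal:2, Nora:2, Sara:1, Simone:1, Uma:1.
The largest is 2 (to Ben, Eva, Alice, Nora, Gus, Jamal, and Frank), so the eccentricity of Carol is 2.

2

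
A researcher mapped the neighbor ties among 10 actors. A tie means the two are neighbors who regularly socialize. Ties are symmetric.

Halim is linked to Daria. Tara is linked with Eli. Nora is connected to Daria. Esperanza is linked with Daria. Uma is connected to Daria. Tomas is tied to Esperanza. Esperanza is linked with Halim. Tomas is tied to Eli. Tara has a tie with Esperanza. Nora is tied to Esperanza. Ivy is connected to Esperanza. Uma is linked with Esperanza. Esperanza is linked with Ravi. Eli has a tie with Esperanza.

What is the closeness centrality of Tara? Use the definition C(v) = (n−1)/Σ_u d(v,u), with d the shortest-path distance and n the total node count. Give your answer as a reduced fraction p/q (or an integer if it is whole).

9/16

Distances from Tara: Daria:2, Eli:1, Esperanza:1, Halim:2, Ivy:2, Nora:2, Ravi:2, Tomas:2, Uma:2. Sum = 16.
n = 10, so closeness = 9/16.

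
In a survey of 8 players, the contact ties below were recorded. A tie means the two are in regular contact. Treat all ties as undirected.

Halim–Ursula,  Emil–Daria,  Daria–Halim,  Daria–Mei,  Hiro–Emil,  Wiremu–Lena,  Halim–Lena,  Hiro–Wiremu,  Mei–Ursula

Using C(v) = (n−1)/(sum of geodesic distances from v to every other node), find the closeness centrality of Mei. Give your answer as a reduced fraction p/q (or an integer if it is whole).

7/16

Distances from Mei: Daria:1, Emil:2, Halim:2, Hiro:3, Lena:3, Ursula:1, Wiremu:4. Sum = 16.
n = 8, so closeness = 7/16.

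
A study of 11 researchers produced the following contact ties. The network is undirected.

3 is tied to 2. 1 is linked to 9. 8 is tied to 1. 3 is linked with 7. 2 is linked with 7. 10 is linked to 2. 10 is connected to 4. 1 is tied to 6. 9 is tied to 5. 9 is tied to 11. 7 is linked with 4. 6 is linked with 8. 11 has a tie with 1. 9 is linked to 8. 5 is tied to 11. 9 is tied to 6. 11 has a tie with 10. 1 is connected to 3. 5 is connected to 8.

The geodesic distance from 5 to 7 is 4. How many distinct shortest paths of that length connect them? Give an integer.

The shortest distance is 4. The length-4 paths are: 5–8–1–3–7; 5–11–1–3–7; 5–9–1–3–7; 5–11–10–4–7; 5–11–10–2–7.
That gives 5 distinct shortest paths.

5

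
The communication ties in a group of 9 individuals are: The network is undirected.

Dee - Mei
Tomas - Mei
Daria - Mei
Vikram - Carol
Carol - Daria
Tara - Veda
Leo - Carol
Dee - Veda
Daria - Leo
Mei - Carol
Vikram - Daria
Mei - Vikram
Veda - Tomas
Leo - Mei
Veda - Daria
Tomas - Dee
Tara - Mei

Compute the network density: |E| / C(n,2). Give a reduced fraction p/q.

There are 17 edges and 9 nodes, so the maximum possible is C(9,2) = 36.
Density = 17/36.

17/36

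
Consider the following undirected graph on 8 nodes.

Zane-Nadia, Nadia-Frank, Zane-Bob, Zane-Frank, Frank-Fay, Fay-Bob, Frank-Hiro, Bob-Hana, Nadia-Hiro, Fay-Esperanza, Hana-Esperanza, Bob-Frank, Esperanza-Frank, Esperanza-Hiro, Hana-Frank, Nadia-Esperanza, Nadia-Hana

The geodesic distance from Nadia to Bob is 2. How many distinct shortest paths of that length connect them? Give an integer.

3

The shortest distance is 2. The length-2 paths are: Nadia–Hana–Bob; Nadia–Zane–Bob; Nadia–Frank–Bob.
That gives 3 distinct shortest paths.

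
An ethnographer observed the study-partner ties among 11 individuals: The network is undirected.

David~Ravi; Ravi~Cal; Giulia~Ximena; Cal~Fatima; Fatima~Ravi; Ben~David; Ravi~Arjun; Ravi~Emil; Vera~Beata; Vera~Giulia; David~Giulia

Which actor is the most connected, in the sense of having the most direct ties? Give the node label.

Ravi

Degrees — Arjun:1, Beata:1, Ben:1, Cal:2, David:3, Emil:1, Fatima:2, Giulia:3, Ravi:5, Vera:2, Ximena:1.
The maximum is 5, attained only by Ravi.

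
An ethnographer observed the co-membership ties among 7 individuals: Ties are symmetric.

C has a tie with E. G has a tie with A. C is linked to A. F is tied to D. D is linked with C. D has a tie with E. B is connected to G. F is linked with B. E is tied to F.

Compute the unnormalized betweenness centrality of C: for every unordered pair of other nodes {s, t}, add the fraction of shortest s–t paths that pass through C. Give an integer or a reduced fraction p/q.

11/3

Pairs whose geodesics pass through C — E–G: 1/2; E–A: 1; D–G: 1/2; D–A: 1; F–A: 2/3.
All other pairs contribute 0.
Summing the contributions gives betweenness(C) = 11/3.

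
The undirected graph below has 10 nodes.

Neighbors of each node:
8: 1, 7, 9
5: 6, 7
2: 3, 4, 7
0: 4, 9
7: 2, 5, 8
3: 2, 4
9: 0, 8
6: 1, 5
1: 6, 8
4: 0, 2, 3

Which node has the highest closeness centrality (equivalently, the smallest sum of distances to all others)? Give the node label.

7

Farness (sum of distances to all others) for each node — 0:22, 1:22, 2:18, 3:23, 4:21, 5:21, 6:24, 7:16, 8:17, 9:20.
The smallest farness is 16, for 7, so 7 has the highest closeness.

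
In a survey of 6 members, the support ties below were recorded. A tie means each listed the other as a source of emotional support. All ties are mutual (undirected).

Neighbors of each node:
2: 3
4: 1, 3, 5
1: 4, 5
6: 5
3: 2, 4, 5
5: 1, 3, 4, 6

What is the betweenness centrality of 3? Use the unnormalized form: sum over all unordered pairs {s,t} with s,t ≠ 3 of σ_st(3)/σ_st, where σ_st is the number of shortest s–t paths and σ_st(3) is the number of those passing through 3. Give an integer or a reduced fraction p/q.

4

Pairs whose geodesics pass through 3 — 2–4: 1; 2–1: 2/2; 2–5: 1; 2–6: 1.
All other pairs contribute 0.
Summing the contributions gives betweenness(3) = 4.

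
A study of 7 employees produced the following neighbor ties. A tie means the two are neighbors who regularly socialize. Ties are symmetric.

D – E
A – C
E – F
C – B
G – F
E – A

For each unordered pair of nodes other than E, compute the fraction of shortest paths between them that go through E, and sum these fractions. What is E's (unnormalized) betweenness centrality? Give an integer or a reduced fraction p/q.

11

Pairs whose geodesics pass through E — C–G: 1; C–D: 1; C–F: 1; G–B: 1; G–A: 1; G–D: 1; B–D: 1; B–F: 1; A–D: 1; A–F: 1; D–F: 1.
All other pairs contribute 0.
Summing the contributions gives betweenness(E) = 11.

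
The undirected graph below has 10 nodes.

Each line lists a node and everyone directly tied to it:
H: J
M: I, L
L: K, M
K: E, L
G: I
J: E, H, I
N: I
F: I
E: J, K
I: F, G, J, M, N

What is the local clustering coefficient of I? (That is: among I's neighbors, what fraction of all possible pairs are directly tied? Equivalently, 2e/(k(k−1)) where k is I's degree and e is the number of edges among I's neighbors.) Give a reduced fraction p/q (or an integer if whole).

0

I's neighbors: F, G, J, M, and N (k = 5).
Possible neighbor pairs: C(5,2) = 10. Edges among them: none → e = 0.
Clustering(I) = 0/10 = 0.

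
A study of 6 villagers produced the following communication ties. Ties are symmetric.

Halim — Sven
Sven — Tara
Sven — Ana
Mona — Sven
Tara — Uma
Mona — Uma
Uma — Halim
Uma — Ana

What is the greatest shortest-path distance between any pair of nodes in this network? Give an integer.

Eccentricity of each node (its greatest distance to any other): Ana:2, Halim:2, Mona:2, Sven:2, Tara:2, Uma:2.
The maximum eccentricity is 2, realized for instance by the pair Tara–Halim via Tara – Uma – Halim. So the diameter is 2.

2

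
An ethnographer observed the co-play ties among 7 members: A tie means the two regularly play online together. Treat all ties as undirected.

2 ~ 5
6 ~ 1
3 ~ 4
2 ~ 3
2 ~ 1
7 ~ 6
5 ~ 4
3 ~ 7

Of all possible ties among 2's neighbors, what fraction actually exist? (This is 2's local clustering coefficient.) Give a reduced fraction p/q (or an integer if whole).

0

2's neighbors: 1, 3, and 5 (k = 3).
Possible neighbor pairs: C(3,2) = 3. Edges among them: none → e = 0.
Clustering(2) = 0/3 = 0.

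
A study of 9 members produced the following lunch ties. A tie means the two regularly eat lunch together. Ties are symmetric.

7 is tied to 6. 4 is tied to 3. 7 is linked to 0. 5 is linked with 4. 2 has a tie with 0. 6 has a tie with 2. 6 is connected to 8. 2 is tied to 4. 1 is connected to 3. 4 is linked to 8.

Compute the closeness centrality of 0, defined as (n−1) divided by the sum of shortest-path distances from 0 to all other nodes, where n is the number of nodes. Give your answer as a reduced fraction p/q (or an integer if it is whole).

Distances from 0: 1:4, 2:1, 3:3, 4:2, 5:3, 6:2, 7:1, 8:3. Sum = 19.
n = 9, so closeness = 8/19.

8/19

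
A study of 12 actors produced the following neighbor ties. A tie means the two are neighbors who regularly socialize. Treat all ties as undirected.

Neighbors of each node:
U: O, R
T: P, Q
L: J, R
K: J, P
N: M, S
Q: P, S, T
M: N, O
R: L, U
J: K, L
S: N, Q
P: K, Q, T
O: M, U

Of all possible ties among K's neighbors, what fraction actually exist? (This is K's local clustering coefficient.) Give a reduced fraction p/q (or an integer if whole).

0

K's neighbors: J and P (k = 2).
Possible neighbor pairs: C(2,2) = 1. Edges among them: none → e = 0.
Clustering(K) = 0/1.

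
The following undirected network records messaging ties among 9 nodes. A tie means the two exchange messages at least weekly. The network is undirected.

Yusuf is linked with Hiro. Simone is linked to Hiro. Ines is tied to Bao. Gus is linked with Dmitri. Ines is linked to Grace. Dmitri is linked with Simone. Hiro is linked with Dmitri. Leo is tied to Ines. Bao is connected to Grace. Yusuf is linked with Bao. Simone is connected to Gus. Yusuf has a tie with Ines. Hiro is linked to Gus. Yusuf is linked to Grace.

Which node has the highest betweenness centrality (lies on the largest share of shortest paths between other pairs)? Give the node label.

Unnormalized betweenness of each node: Bao:0, Dmitri:0, Grace:0, Gus:0, Hiro:15, Ines:7, Leo:0, Simone:0, Yusuf:16.
Yusuf has the largest value, 16, making it the main broker — the node through which the most shortest paths run.

Yusuf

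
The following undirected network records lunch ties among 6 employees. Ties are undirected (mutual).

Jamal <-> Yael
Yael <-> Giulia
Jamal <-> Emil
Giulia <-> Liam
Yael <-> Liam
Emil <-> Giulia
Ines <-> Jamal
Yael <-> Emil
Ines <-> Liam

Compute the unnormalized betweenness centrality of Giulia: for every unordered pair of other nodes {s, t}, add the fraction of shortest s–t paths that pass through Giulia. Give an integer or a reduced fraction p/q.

1/2

Pairs whose geodesics pass through Giulia — Liam–Emil: 1/2.
All other pairs contribute 0.
Summing the contributions gives betweenness(Giulia) = 1/2.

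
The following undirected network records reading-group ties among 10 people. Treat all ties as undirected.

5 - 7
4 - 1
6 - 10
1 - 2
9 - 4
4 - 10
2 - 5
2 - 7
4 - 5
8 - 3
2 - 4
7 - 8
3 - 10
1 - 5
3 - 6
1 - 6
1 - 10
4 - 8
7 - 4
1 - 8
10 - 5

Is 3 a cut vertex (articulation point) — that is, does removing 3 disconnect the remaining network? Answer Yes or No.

No

Even without 3, every remaining node can still reach every other (the residual graph is connected), so 3 is not a cut vertex.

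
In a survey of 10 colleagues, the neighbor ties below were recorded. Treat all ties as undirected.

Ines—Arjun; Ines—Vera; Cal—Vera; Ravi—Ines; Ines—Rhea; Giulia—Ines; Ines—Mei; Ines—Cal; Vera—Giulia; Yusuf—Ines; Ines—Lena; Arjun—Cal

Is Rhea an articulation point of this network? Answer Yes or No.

No

Even without Rhea, every remaining node can still reach every other (the residual graph is connected), so Rhea is not a cut vertex.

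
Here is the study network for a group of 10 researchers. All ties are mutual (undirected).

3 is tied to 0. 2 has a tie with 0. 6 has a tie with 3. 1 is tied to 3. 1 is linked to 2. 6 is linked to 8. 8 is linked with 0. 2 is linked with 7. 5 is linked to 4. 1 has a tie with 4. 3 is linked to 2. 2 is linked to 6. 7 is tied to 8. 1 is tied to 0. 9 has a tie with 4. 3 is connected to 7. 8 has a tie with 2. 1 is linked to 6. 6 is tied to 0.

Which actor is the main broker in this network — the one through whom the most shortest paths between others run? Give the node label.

1

Unnormalized betweenness of each node: 0:19/12, 1:18, 2:17/4, 3:8/3, 4:15, 5:0, 6:19/12, 7:1/4, 8:2/3, 9:0.
1 has the largest value, 18, making it the main broker — the node through which the most shortest paths run.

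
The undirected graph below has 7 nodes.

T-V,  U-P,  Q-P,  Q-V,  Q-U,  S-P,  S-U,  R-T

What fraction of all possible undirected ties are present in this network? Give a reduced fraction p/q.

There are 8 edges and 7 nodes, so the maximum possible is C(7,2) = 21.
Density = 8/21.

8/21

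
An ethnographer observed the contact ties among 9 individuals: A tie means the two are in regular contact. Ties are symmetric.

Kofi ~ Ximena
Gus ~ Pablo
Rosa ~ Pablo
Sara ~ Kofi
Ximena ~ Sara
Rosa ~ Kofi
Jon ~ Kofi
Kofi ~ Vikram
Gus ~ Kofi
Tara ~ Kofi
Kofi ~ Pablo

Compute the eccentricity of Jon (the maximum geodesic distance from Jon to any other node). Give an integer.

Distances from Jon: Gus:2, Kofi:1, Pablo:2, Rosa:2, Sara:2, Tara:2, Vikram:2, Ximena:2.
The largest is 2 (to Rosa, Tara, Gus, Sara, Pablo, Vikram, and Ximena), so the eccentricity of Jon is 2.

2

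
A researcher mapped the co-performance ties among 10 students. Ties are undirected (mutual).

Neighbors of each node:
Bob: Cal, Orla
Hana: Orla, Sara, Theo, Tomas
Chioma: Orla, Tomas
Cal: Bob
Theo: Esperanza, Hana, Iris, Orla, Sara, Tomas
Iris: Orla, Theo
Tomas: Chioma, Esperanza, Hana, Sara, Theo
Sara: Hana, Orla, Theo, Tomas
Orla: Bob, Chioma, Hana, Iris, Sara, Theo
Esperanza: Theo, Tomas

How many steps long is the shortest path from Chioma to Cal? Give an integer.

One shortest route is Chioma – Orla – Bob – Cal, which uses 3 edges, and at distance 2 from Chioma we only reach {Bob, Esperanza, Hana, Iris, Sara, Theo}, which does not include Cal. So d(Chioma,Cal) = 3.

3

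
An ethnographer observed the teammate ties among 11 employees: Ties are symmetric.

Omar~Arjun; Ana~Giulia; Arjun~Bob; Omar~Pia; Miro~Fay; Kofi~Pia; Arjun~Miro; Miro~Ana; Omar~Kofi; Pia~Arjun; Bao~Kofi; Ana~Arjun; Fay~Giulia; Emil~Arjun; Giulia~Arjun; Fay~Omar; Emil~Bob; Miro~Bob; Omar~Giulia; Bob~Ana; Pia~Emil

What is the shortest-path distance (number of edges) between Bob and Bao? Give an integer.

4

One shortest route is Bob – Arjun – Pia – Kofi – Bao, which uses 4 edges, and at distance 3 from Bob we only reach {Kofi}, which does not include Bao. So d(Bob,Bao) = 4.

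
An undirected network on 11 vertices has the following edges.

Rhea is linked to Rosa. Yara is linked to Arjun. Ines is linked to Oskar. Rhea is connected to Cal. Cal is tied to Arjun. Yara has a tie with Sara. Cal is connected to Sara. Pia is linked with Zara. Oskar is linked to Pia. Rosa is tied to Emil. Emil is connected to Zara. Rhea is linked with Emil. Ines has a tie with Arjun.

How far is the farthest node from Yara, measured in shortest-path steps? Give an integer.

5

Distances from Yara: Arjun:1, Cal:2, Emil:4, Ines:2, Oskar:3, Pia:4, Rhea:3, Rosa:4, Sara:1, Zara:5.
The largest is 5 (to Zara), so the eccentricity of Yara is 5.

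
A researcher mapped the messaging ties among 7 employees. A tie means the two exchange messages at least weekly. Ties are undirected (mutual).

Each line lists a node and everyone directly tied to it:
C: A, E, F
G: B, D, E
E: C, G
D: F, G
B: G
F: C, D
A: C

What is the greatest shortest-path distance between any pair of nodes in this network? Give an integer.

4

Eccentricity of each node (its greatest distance to any other): A:4, B:4, C:3, D:3, E:2, F:3, G:3.
The maximum eccentricity is 4, realized for instance by the pair A–B via A – C – E – G – B. So the diameter is 4.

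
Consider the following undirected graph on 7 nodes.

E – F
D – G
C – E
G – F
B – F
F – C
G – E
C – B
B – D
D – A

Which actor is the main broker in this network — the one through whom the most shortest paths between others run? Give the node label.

D

Unnormalized betweenness of each node: A:0, B:3, C:1/2, D:11/2, E:1/2, F:3/2, G:3.
D has the largest value, 11/2, making it the main broker — the node through which the most shortest paths run.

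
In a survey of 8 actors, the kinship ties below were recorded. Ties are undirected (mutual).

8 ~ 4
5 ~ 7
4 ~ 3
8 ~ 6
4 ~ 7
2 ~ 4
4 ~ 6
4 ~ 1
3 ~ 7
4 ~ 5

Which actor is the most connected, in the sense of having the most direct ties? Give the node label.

Degrees — 1:1, 2:1, 3:2, 4:7, 5:2, 6:2, 7:3, 8:2.
The maximum is 7, attained only by 4.

4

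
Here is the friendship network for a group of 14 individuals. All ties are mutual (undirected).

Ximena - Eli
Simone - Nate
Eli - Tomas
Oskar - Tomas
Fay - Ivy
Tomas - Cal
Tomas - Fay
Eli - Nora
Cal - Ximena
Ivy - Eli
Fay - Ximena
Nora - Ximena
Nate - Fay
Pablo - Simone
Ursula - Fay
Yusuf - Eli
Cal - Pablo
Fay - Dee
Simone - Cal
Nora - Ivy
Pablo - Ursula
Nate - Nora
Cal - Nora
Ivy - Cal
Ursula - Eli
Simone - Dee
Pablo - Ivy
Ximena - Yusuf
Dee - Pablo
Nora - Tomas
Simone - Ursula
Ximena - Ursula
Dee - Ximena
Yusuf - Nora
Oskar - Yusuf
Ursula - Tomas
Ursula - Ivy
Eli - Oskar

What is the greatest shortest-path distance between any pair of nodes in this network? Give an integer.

Eccentricity of each node (its greatest distance to any other): Cal:2, Dee:3, Eli:2, Fay:2, Ivy:2, Nate:3, Nora:2, Oskar:3, Pablo:3, Simone:3, Tomas:2, Ursula:2, Ximena:2, Yusuf:3.
The maximum eccentricity is 3, realized for instance by the pair Simone–Oskar via Simone – Ursula – Tomas – Oskar. So the diameter is 3.

3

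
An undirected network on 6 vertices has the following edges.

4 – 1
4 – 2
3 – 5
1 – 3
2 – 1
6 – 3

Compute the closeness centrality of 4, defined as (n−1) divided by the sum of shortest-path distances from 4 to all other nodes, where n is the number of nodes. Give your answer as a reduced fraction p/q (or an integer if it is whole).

Distances from 4: 1:1, 2:1, 3:2, 5:3, 6:3. Sum = 10.
n = 6, so closeness = 5/10 = 1/2.

1/2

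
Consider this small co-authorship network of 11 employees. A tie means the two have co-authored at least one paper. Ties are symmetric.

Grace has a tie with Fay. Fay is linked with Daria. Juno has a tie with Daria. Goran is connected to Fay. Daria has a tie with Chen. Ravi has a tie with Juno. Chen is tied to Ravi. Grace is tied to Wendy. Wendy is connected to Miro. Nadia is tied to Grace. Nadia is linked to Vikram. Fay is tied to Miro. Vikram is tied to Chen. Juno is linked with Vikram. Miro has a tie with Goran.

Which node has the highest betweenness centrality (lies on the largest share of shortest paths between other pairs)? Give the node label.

Fay

Unnormalized betweenness of each node: Chen:23/4, Daria:44/3, Fay:223/12, Goran:0, Grace:19/2, Juno:23/4, Miro:3, Nadia:17/3, Ravi:1/3, Vikram:13/2, Wendy:5/4.
Fay has the largest value, 223/12, making it the main broker — the node through which the most shortest paths run.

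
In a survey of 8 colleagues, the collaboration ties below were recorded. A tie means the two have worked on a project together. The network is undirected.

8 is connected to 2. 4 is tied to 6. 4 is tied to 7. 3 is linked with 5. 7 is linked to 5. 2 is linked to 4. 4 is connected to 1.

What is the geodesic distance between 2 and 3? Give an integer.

4

One shortest route is 2 – 4 – 7 – 5 – 3, which uses 4 edges, and at distance 3 from 2 we only reach {5}, which does not include 3. So d(2,3) = 4.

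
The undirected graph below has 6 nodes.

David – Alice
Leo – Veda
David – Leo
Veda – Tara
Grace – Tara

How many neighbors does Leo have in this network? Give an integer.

2

Leo is directly tied to David and Veda. That is 2 neighbors, so the degree of Leo is 2.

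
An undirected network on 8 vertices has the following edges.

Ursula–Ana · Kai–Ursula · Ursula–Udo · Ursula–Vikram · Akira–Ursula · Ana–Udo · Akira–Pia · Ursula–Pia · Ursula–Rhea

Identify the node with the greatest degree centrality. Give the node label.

Degrees — Akira:2, Ana:2, Kai:1, Pia:2, Rhea:1, Udo:2, Ursula:7, Vikram:1.
The maximum is 7, attained only by Ursula.

Ursula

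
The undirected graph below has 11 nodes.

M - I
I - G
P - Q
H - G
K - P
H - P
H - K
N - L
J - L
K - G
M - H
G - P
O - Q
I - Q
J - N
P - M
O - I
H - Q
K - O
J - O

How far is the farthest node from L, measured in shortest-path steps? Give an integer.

Distances from L: G:4, H:4, I:3, J:1, K:3, M:4, N:1, O:2, P:4, Q:3.
The largest is 4 (to M, G, P, and H), so the eccentricity of L is 4.

4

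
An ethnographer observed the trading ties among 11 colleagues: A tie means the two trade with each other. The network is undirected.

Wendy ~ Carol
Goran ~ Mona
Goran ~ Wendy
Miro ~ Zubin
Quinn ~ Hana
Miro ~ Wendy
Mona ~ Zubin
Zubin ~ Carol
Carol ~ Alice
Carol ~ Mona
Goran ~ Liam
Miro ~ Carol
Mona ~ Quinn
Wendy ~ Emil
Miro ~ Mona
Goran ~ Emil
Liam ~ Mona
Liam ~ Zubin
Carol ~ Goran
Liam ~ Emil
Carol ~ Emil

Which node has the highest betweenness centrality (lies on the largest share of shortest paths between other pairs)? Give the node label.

Mona

Unnormalized betweenness of each node: Alice:0, Carol:79/6, Emil:1, Goran:3, Hana:0, Liam:11/6, Miro:3/2, Mona:53/3, Quinn:9, Wendy:5/6, Zubin:1.
Mona has the largest value, 53/3, making it the main broker — the node through which the most shortest paths run.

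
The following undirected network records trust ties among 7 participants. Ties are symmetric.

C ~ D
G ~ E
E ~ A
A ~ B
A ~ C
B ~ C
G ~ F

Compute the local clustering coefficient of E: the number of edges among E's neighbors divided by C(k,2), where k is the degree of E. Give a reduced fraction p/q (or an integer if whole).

E's neighbors: A and G (k = 2).
Possible neighbor pairs: C(2,2) = 1. Edges among them: none → e = 0.
Clustering(E) = 0/1.

0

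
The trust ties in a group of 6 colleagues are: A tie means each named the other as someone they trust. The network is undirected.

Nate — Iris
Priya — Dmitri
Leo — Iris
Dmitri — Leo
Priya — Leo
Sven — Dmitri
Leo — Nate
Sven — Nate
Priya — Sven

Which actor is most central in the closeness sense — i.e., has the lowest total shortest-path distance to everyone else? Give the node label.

Leo

Farness (sum of distances to all others) for each node — Dmitri:7, Iris:8, Leo:6, Nate:7, Priya:7, Sven:7.
The smallest farness is 6, for Leo, so Leo has the highest closeness.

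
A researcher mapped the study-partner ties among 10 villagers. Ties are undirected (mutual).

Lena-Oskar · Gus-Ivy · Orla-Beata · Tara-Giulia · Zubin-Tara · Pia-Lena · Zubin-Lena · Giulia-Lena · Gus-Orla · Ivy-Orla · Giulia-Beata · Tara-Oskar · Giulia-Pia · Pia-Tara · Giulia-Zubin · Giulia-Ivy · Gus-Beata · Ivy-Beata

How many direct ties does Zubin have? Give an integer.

Zubin is directly tied to Giulia, Lena, and Tara. That is 3 neighbors, so the degree of Zubin is 3.

3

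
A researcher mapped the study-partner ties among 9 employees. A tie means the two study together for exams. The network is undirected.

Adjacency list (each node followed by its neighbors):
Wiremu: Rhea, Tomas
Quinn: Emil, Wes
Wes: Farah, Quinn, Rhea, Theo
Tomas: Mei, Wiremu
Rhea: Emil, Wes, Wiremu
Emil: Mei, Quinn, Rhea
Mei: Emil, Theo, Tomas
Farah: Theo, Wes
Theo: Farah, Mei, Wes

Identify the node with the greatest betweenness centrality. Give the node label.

Wes

Unnormalized betweenness of each node: Emil:4, Farah:0, Mei:19/3, Quinn:5/6, Rhea:35/6, Theo:23/6, Tomas:3/2, Wes:43/6, Wiremu:3/2.
Wes has the largest value, 43/6, making it the main broker — the node through which the most shortest paths run.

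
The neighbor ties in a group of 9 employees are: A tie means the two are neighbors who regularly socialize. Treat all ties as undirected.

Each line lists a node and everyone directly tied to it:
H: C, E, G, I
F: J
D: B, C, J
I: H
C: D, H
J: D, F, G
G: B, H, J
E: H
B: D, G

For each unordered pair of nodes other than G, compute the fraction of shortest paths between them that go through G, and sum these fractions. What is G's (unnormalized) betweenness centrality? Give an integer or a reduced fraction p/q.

10

Pairs whose geodesics pass through G — F–H: 1; F–B: 1/2; F–E: 1; F–I: 1; H–B: 1; H–J: 1; B–J: 1/2; B–E: 1; B–I: 1; J–E: 1; J–I: 1.
All other pairs contribute 0.
Summing the contributions gives betweenness(G) = 10.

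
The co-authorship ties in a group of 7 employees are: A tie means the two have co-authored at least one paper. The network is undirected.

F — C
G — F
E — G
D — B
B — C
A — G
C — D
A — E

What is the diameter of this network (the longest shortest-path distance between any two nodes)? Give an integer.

4

Eccentricity of each node (its greatest distance to any other): A:4, B:4, C:3, D:4, E:4, F:2, G:3.
The maximum eccentricity is 4, realized for instance by the pair E–D via E – G – F – C – D. So the diameter is 4.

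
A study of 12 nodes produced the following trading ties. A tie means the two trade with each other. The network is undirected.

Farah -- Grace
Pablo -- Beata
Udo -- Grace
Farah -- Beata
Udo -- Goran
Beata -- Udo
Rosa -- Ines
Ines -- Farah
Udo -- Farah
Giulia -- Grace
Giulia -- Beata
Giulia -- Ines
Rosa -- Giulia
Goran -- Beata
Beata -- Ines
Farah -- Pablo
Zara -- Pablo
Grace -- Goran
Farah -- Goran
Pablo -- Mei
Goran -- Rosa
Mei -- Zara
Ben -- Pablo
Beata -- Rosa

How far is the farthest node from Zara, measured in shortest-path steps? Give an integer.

3

Distances from Zara: Beata:2, Ben:2, Farah:2, Giulia:3, Goran:3, Grace:3, Ines:3, Mei:1, Pablo:1, Rosa:3, Udo:3.
The largest is 3 (to Udo, Grace, Ines, Goran, Giulia, and Rosa), so the eccentricity of Zara is 3.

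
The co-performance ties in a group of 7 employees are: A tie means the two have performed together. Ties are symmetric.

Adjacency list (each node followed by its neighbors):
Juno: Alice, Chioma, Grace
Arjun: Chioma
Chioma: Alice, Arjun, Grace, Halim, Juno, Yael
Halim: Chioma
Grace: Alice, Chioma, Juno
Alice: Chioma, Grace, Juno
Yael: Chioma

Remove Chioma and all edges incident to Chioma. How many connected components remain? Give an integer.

Without Chioma, the remaining ties split the others into: {Halim}; {Alice, Grace, Juno}; {Yael}; {Arjun}.
That's 4 separate components.

4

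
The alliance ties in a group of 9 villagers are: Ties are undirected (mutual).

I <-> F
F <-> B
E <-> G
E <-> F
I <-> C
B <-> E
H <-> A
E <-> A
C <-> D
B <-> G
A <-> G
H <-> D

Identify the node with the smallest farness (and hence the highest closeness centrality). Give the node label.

E

Farness (sum of distances to all others) for each node — A:15, B:17, C:19, D:19, E:14, F:15, G:17, H:17, I:17.
The smallest farness is 14, for E, so E has the highest closeness.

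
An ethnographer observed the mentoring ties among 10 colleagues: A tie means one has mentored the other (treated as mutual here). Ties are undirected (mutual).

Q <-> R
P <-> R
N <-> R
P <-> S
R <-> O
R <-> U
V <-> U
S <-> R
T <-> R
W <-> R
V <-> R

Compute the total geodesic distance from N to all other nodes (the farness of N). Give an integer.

17

Distances from N: O:2, P:2, Q:2, R:1, S:2, T:2, U:2, V:2, W:2.
Sum = 2 + 2 + 2 + 1 + 2 + 2 + 2 + 2 + 2 = 17.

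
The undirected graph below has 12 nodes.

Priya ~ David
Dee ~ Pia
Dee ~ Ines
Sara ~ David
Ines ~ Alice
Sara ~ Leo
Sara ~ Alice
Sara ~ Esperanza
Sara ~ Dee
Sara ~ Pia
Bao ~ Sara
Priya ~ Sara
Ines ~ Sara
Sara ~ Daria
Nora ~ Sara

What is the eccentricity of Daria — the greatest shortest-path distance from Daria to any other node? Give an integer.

Distances from Daria: Alice:2, Bao:2, David:2, Dee:2, Esperanza:2, Ines:2, Leo:2, Nora:2, Pia:2, Priya:2, Sara:1.
The largest is 2 (to Pia, Ines, Bao, Dee, Nora, Priya, Leo, David, Alice, and Esperanza), so the eccentricity of Daria is 2.

2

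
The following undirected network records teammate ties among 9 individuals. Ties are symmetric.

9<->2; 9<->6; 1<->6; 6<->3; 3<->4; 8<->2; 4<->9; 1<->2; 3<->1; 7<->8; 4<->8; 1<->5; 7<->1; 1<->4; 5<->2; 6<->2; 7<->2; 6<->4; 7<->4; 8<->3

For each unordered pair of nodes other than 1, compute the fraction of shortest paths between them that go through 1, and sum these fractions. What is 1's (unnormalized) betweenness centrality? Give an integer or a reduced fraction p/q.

21/5

Pairs whose geodesics pass through 1 — 7–5: 1/2; 7–6: 1/3; 7–3: 1/3; 5–6: 1/2; 5–3: 1; 5–4: 1; 3–2: 1/3; 4–2: 1/5.
All other pairs contribute 0.
Summing the contributions gives betweenness(1) = 21/5.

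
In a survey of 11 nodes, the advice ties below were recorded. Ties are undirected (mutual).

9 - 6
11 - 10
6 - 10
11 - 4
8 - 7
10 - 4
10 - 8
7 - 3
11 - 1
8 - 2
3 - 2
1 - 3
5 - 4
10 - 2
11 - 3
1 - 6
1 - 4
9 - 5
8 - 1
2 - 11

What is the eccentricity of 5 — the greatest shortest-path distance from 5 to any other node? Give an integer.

4

Distances from 5: 1:2, 2:3, 3:3, 4:1, 6:2, 7:4, 8:3, 9:1, 10:2, 11:2.
The largest is 4 (to 7), so the eccentricity of 5 is 4.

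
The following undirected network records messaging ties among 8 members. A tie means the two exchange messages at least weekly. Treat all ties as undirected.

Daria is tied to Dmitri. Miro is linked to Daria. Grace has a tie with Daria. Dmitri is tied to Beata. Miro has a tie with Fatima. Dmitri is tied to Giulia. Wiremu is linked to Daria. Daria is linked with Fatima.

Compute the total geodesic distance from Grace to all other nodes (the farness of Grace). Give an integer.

Distances from Grace: Beata:3, Daria:1, Dmitri:2, Fatima:2, Giulia:3, Miro:2, Wiremu:2.
Sum = 3 + 1 + 2 + 2 + 3 + 2 + 2 = 15.

15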